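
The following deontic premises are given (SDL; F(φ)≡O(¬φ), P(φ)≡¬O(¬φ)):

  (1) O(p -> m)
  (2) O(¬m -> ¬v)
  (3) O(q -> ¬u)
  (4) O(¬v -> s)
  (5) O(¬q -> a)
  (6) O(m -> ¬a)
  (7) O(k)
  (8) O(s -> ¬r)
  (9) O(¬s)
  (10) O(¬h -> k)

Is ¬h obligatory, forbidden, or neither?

Neither

Premise 10 is O(¬h -> k); even if O(k) held, inferring O(¬h) would be affirming the consequent — invalid.
No premise or chain of K-axiom applications forces O(¬h), and none forces O(h). So ¬h is neither obligatory nor forbidden under these norms.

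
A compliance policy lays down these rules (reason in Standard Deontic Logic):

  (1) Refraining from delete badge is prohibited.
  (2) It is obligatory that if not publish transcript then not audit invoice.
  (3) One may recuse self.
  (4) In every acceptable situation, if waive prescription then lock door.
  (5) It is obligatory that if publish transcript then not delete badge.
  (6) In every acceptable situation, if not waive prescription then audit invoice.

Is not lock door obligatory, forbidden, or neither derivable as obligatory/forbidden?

F(¬delete_badge) at premise 1 means O(delete_badge).
Premise 5, O(publish_transcript → ¬delete_badge), contraposes to O(delete_badge → ¬publish_transcript); with O(delete_badge) we get O(¬publish_transcript).
Premise 2 is O(¬publish_transcript → ¬audit_invoice); since O(¬publish_transcript), deontic closure gives O(¬audit_invoice).
Premise 6, O(¬waive_prescription → audit_invoice), contraposes to O(¬audit_invoice → waive_prescription); with O(¬audit_invoice) we get O(waive_prescription).
Applying K to premise 4 (O(waive_prescription → lock_door)) and O(waive_prescription) yields O(lock_door).
Premise 3 does not contribute to this derivation.
Thus O(lock_door), which is F(¬lock_door): ¬lock_door is forbidden.

Forbidden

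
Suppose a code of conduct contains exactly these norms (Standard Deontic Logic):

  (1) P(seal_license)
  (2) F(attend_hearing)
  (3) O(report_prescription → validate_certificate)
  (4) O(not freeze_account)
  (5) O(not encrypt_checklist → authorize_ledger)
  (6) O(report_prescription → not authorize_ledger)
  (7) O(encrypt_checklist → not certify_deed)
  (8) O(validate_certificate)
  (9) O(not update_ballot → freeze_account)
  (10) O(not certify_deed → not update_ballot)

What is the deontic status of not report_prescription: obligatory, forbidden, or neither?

Obligatory

From premise 4 we have O(not freeze_account).
Premise 9, O(not update_ballot → freeze_account), contraposes to O(not freeze_account → update_ballot); with O(not freeze_account) we get O(update_ballot).
Premise 10, O(not certify_deed → not update_ballot), contraposes to O(update_ballot → certify_deed); with O(update_ballot) we get O(certify_deed).
Premise 7, O(encrypt_checklist → not certify_deed), contraposes to O(certify_deed → not encrypt_checklist); with O(certify_deed) we get O(not encrypt_checklist).
From O(not encrypt_checklist) and premise 5, O(not encrypt_checklist → authorize_ledger), we obtain O(authorize_ledger).
Premise 6 is O(report_prescription → not authorize_ledger); contrapositively O(authorize_ledger → not report_prescription). Since O(authorize_ledger) holds, K gives O(not report_prescription).
Premises 1, 2, 3, 8 do not contribute to this derivation.
Hence not report_prescription is obligatory.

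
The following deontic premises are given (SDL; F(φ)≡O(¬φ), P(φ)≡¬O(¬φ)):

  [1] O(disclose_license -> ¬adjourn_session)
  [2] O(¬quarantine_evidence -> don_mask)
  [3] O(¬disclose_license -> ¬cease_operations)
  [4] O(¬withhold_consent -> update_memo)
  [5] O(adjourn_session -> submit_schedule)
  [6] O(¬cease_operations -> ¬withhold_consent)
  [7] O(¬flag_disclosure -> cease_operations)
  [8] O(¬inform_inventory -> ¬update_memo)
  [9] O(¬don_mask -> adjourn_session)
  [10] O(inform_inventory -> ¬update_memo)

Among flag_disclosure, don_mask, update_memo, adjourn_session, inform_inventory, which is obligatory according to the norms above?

don_mask

Premises 10 and 8 are O(inform_inventory -> ¬update_memo) and O(¬inform_inventory -> ¬update_memo); every ideal world satisfies inform_inventory or ¬inform_inventory, so in either case ¬update_memo holds — hence O(¬update_memo).
The contrapositive of premise 4 (O(¬withhold_consent -> update_memo)) is O(¬update_memo -> withhold_consent), and O(¬update_memo) is already established, so O(withhold_consent).
Premise 6 is O(¬cease_operations -> ¬withhold_consent); contrapositively O(withhold_consent -> cease_operations). Since O(withhold_consent) holds, K gives O(cease_operations).
Premise 3 is O(¬disclose_license -> ¬cease_operations); contrapositively O(cease_operations -> disclose_license). Since O(cease_operations) holds, K gives O(disclose_license).
From O(disclose_license) and premise 1, O(disclose_license -> ¬adjourn_session), we obtain O(¬adjourn_session).
Premise 9, O(¬don_mask -> adjourn_session), contraposes to O(¬adjourn_session -> don_mask); with O(¬adjourn_session) we get O(don_mask).
So O(don_mask) holds — don_mask is obligatory. None of the other listed options is made obligatory by any chain of premises.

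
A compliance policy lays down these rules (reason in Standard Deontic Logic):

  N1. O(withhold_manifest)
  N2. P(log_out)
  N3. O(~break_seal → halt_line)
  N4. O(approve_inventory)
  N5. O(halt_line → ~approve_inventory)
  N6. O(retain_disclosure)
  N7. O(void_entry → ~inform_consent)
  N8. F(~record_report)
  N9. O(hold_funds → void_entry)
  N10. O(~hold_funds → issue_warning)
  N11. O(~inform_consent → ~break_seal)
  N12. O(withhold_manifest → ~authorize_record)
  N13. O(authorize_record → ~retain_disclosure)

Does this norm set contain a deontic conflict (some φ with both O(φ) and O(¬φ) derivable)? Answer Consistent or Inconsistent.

Consistent

Premise 13 is O(authorize_record → ~retain_disclosure), but O(authorize_record) is not derivable from the premises, so it does not yield O(~retain_disclosure).
So O(~retain_disclosure) is not derivable, and the apparent clash with O(retain_disclosure) does not arise.
A world satisfying every obligation exists (e.g. approve_inventory=true, authorize_record=false, break_seal=true, halt_line=false, hold_funds=false, inform_consent=true, issue_warning=true, log_out=false, record_report=true, retain_disclosure=true, void_entry=false, withhold_manifest=true); no atom is both obligatory and forbidden, so the set is consistent.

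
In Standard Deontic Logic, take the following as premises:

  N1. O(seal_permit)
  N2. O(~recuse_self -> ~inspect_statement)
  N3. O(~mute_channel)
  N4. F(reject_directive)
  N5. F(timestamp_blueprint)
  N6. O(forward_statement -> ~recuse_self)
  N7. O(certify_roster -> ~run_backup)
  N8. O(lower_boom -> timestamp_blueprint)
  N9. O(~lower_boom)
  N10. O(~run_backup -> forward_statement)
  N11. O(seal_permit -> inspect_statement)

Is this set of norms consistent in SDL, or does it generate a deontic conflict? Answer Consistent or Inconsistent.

Premise 8 is O(lower_boom -> timestamp_blueprint), but O(lower_boom) is not derivable from the premises, so it does not yield O(timestamp_blueprint).
So O(timestamp_blueprint) is not derivable, and the apparent clash with O(~timestamp_blueprint) does not arise.
A world satisfying every obligation exists (e.g. certify_roster=false, forward_statement=false, inspect_statement=true, lower_boom=false, mute_channel=false, recuse_self=true, reject_directive=false, run_backup=true, seal_permit=true, timestamp_blueprint=false); no atom is both obligatory and forbidden, so the set is consistent.

Consistent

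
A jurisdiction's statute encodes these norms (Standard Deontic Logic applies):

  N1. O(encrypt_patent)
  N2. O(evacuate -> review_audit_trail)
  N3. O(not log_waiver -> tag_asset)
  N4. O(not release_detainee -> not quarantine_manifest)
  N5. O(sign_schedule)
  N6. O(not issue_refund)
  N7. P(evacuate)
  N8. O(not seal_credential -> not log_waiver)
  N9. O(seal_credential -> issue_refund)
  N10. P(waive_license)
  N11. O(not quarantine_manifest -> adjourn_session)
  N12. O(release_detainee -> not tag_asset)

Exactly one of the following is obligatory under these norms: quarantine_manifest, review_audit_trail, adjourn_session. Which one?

Premise 6 gives O(not issue_refund).
The contrapositive of premise 9 (O(seal_credential -> issue_refund)) is O(not issue_refund -> not seal_credential), and O(not issue_refund) is already established, so O(not seal_credential).
With premise 8, O(not seal_credential -> not log_waiver), the K-axiom yields O(not log_waiver).
Premise 3 is O(not log_waiver -> tag_asset); since O(not log_waiver), deontic closure gives O(tag_asset).
Premise 12, O(release_detainee -> not tag_asset), contraposes to O(tag_asset -> not release_detainee); with O(tag_asset) we get O(not release_detainee).
With premise 4, O(not release_detainee -> not quarantine_manifest), the K-axiom yields O(not quarantine_manifest).
Premise 11 is O(not quarantine_manifest -> adjourn_session); since O(not quarantine_manifest), deontic closure gives O(adjourn_session).
So O(adjourn_session) holds — adjourn_session is obligatory. None of the other listed options is made obligatory by any chain of premises.

adjourn_session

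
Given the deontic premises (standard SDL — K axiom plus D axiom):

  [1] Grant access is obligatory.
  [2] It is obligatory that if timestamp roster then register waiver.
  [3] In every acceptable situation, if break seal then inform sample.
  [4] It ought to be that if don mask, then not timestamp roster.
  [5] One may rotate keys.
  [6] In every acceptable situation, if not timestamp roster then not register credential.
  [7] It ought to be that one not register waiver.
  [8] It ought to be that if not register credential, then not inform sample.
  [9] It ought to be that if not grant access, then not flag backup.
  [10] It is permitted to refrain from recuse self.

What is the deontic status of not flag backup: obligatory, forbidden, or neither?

Premise 9 is O(¬grant_access → ¬flag_backup), but O(¬grant_access) is not derivable from the premises, so it does not yield O(¬flag_backup).
No premise or chain of K-axiom applications forces O(¬flag_backup), and none forces O(flag_backup). So ¬flag_backup is neither obligatory nor forbidden under these norms.

Neither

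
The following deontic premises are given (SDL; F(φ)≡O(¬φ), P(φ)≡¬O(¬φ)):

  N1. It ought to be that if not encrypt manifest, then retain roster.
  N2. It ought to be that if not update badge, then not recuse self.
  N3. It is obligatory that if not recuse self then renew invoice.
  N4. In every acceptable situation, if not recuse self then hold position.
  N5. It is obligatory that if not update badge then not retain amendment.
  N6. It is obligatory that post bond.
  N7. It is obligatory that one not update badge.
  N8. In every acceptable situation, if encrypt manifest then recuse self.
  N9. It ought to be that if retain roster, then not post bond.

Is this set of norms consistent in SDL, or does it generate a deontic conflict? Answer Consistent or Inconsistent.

Premise 6 states O(post_bond) outright.
Premise 9, O(retain_roster → ¬post_bond), contraposes to O(post_bond → ¬retain_roster); with O(post_bond) we get O(¬retain_roster).
Premise 1, O(¬encrypt_manifest → retain_roster), contraposes to O(¬retain_roster → encrypt_manifest); with O(¬retain_roster) we get O(encrypt_manifest).
Applying K to premise 8 (O(encrypt_manifest → recuse_self)) and O(encrypt_manifest) yields O(recuse_self).
The contrapositive of premise 2 (O(¬update_badge → ¬recuse_self)) is O(recuse_self → update_badge), and O(recuse_self) is already established, so O(update_badge).
Yet premise 7 states O(¬update_badge).
We now have both O(update_badge) and O(¬update_badge) — update_badge is simultaneously obligatory and forbidden, violating the D-axiom.

Inconsistent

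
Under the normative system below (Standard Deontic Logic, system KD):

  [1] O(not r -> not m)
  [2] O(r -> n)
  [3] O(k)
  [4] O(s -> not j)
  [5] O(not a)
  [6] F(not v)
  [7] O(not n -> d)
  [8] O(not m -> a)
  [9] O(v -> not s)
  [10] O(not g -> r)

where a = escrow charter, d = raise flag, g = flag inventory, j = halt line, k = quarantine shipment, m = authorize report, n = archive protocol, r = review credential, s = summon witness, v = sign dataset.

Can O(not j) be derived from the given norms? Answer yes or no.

No

Premise 4 is O(s -> not j), but O(s) is not derivable from the premises, so it does not yield O(not j).
No other premise forces O(not j). An ideal world satisfying every premise can still have not j false, so O(not j) is not derivable.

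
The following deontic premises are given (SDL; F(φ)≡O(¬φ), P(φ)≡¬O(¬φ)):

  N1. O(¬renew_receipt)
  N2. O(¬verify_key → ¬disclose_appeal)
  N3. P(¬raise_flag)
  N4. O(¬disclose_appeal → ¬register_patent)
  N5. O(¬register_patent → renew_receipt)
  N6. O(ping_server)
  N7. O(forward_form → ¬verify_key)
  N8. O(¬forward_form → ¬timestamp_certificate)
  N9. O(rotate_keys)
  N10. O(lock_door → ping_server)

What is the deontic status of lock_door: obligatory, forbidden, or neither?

Premise 10 is O(lock_door → ping_server); even if O(ping_server) held, inferring O(lock_door) would be affirming the consequent — invalid.
No premise or chain of K-axiom applications forces O(lock_door), and none forces O(¬lock_door). So lock_door is neither obligatory nor forbidden under these norms.

Neither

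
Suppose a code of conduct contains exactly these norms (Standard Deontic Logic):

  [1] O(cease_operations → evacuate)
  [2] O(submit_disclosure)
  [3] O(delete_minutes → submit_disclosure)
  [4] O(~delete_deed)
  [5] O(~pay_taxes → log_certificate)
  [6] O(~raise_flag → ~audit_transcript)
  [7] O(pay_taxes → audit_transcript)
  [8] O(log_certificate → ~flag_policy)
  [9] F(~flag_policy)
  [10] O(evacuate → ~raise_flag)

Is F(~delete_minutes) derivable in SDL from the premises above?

Premise 3 is O(delete_minutes → submit_disclosure); even if O(submit_disclosure) held, inferring O(delete_minutes) would be affirming the consequent — invalid.
No other premise forces O(delete_minutes). An ideal world satisfying every premise can still have ~delete_minutes true, so F(~delete_minutes) is not derivable.

No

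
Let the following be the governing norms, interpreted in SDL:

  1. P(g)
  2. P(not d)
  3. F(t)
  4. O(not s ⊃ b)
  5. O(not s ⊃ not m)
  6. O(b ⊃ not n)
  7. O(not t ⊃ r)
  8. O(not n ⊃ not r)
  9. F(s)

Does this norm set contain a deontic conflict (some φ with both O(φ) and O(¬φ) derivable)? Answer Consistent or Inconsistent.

F(t) at premise 3 means O(not t).
Applying K to premise 7 (O(not t ⊃ r)) and O(not t) yields O(r).
Premise 8, O(not n ⊃ not r), contraposes to O(r ⊃ n); with O(r) we get O(n).
Premise 6, O(b ⊃ not n), contraposes to O(n ⊃ not b); with O(n) we get O(not b).
Premise 4, O(not s ⊃ b), contraposes to O(not b ⊃ s); with O(not b) we get O(s).
Yet premise 9 is F(s), i.e. O(not s).
We now have both O(s) and O(not s) — s is simultaneously obligatory and forbidden, violating the D-axiom.

Inconsistent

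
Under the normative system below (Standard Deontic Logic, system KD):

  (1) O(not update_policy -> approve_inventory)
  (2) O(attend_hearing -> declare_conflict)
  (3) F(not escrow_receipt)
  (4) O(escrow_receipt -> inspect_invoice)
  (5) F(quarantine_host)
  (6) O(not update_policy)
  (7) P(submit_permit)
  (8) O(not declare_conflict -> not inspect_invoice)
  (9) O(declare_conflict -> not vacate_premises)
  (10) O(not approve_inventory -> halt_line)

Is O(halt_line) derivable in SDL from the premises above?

No

Premise 10 is O(not approve_inventory -> halt_line), but O(not approve_inventory) is not derivable from the premises, so it does not yield O(halt_line).
No other premise forces O(halt_line). An ideal world satisfying every premise can still have halt_line false, so O(halt_line) is not derivable.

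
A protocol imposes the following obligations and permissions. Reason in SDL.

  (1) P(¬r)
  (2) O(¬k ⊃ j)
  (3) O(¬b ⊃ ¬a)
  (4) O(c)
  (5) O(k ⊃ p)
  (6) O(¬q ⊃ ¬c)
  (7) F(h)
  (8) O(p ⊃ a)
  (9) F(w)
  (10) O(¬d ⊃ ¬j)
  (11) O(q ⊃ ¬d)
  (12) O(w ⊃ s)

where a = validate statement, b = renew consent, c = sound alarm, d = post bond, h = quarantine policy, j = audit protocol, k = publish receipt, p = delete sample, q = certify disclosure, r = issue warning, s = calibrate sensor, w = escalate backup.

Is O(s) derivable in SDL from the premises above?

No

Premise 12 is O(w ⊃ s), but O(w) is not derivable from the premises, so it does not yield O(s).
No other premise forces O(s). An ideal world satisfying every premise can still have s false, so O(s) is not derivable.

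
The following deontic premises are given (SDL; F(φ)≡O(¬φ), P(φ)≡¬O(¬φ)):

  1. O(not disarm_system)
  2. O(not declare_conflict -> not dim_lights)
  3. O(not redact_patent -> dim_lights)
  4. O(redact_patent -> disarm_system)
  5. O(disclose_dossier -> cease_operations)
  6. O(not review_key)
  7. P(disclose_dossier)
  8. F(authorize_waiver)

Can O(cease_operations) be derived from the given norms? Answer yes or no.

Premise 5 is O(disclose_dossier -> cease_operations), but O(disclose_dossier) is not derivable from the premises (the permission P(disclose_dossier) asserts only not O(not disclose_dossier), not O(disclose_dossier)), so it does not yield O(cease_operations).
No other premise forces O(cease_operations). An ideal world satisfying every premise can still have cease_operations false, so O(cease_operations) is not derivable.

No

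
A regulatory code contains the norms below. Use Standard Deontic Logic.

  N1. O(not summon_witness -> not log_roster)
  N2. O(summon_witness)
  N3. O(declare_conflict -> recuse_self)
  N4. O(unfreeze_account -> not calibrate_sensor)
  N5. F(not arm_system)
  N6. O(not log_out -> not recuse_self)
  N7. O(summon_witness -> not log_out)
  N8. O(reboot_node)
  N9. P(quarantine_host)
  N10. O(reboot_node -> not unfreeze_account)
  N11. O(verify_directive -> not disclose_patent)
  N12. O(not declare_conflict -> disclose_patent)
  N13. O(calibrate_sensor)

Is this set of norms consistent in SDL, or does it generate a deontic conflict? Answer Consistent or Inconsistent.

Consistent

Premise 4 is O(unfreeze_account -> not calibrate_sensor), but O(unfreeze_account) is not derivable from the premises, so it does not yield O(not calibrate_sensor).
So O(not calibrate_sensor) is not derivable, and the apparent clash with O(calibrate_sensor) does not arise.
A world satisfying every obligation exists (e.g. arm_system=true, calibrate_sensor=true, declare_conflict=false, disclose_patent=true, log_out=false, log_roster=false, quarantine_host=false, reboot_node=true, recuse_self=false, summon_witness=true, unfreeze_account=false, verify_directive=false); no atom is both obligatory and forbidden, so the set is consistent.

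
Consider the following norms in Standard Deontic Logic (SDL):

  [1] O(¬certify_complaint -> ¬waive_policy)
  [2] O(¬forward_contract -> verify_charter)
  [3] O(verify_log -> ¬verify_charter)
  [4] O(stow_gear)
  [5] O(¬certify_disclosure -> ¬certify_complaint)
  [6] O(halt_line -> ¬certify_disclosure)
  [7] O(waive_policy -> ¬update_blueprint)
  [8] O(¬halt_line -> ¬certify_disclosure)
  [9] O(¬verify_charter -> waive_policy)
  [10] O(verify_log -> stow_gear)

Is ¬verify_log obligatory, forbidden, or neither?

By case analysis on halt_line: premise 6 gives O(halt_line -> ¬certify_disclosure) and premise 8 gives O(¬halt_line -> ¬certify_disclosure), so O(¬certify_disclosure) either way.
With premise 5, O(¬certify_disclosure -> ¬certify_complaint), the K-axiom yields O(¬certify_complaint).
With premise 1, O(¬certify_complaint -> ¬waive_policy), the K-axiom yields O(¬waive_policy).
The contrapositive of premise 9 (O(¬verify_charter -> waive_policy)) is O(¬waive_policy -> verify_charter), and O(¬waive_policy) is already established, so O(verify_charter).
Premise 3 is O(verify_log -> ¬verify_charter); contrapositively O(verify_charter -> ¬verify_log). Since O(verify_charter) holds, K gives O(¬verify_log).
Premises 2, 4, 7, 10 do not contribute to this derivation.
Hence ¬verify_log is obligatory.

Obligatory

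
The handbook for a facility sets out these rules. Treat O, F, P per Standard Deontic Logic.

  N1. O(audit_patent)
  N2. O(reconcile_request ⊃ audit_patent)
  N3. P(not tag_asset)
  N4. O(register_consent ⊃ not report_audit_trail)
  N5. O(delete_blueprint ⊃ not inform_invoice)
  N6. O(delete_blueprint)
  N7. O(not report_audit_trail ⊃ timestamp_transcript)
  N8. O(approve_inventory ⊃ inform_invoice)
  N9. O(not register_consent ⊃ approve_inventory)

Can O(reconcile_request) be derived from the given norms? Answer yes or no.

No

Premise 2 is O(reconcile_request ⊃ audit_patent); even if O(audit_patent) held, inferring O(reconcile_request) would be affirming the consequent — invalid.
No other premise forces O(reconcile_request). An ideal world satisfying every premise can still have reconcile_request false, so O(reconcile_request) is not derivable.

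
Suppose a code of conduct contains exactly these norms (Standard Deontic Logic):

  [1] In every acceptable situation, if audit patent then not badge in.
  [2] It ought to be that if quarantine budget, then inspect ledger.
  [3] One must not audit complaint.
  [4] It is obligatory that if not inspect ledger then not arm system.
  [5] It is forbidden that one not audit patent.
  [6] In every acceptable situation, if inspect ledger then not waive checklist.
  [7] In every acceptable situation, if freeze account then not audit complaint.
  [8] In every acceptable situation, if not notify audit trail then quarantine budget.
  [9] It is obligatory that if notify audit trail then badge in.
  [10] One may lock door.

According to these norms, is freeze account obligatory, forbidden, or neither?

Neither

Premise 7 is O(freeze_account → ¬audit_complaint); even if O(¬audit_complaint) held, inferring O(freeze_account) would be affirming the consequent — invalid.
No premise or chain of K-axiom applications forces O(freeze_account), and none forces O(¬freeze_account). So freeze_account is neither obligatory nor forbidden under these norms.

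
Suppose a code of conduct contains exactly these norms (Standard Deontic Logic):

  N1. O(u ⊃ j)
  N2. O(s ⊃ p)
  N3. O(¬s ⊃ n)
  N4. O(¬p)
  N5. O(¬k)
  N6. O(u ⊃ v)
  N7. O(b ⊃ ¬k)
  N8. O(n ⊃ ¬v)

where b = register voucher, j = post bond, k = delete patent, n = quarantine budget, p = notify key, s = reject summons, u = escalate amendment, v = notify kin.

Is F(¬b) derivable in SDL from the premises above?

No

Premise 7 is O(b ⊃ ¬k); even if O(¬k) held, inferring O(b) would be affirming the consequent — invalid.
No other premise forces O(b). An ideal world satisfying every premise can still have ¬b true, so F(¬b) is not derivable.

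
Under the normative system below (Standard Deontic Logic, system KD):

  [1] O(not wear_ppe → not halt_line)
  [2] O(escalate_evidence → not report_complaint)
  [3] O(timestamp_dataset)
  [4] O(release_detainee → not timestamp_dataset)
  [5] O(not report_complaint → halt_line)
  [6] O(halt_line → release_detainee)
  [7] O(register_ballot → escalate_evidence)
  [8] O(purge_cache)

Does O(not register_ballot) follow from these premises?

Premise 3 gives O(timestamp_dataset).
Premise 4 is O(release_detainee → not timestamp_dataset); contrapositively O(timestamp_dataset → not release_detainee). Since O(timestamp_dataset) holds, K gives O(not release_detainee).
Premise 6 is O(halt_line → release_detainee); contrapositively O(not release_detainee → not halt_line). Since O(not release_detainee) holds, K gives O(not halt_line).
Premise 5 is O(not report_complaint → halt_line); contrapositively O(not halt_line → report_complaint). Since O(not halt_line) holds, K gives O(report_complaint).
The contrapositive of premise 2 (O(escalate_evidence → not report_complaint)) is O(report_complaint → not escalate_evidence), and O(report_complaint) is already established, so O(not escalate_evidence).
Premise 7, O(register_ballot → escalate_evidence), contraposes to O(not escalate_evidence → not register_ballot); with O(not escalate_evidence) we get O(not register_ballot).
Premises 1, 8 do not contribute to this derivation.
So O(not register_ballot) follows.

Yes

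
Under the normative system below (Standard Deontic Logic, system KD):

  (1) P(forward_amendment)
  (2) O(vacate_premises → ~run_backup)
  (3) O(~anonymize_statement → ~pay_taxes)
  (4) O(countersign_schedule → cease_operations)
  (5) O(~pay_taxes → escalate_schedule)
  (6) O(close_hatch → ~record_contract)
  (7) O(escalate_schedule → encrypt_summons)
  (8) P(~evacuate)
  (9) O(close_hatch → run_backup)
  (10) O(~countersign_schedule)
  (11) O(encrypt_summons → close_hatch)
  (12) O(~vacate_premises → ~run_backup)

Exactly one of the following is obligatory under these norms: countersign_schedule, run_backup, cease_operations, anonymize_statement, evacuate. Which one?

anonymize_statement

By case analysis on ~vacate_premises: premise 12 gives O(~vacate_premises → ~run_backup) and premise 2 gives O(vacate_premises → ~run_backup), so O(~run_backup) either way.
Premise 9 is O(close_hatch → run_backup); contrapositively O(~run_backup → ~close_hatch). Since O(~run_backup) holds, K gives O(~close_hatch).
Premise 11 is O(encrypt_summons → close_hatch); contrapositively O(~close_hatch → ~encrypt_summons). Since O(~close_hatch) holds, K gives O(~encrypt_summons).
The contrapositive of premise 7 (O(escalate_schedule → encrypt_summons)) is O(~encrypt_summons → ~escalate_schedule), and O(~encrypt_summons) is already established, so O(~escalate_schedule).
Premise 5 is O(~pay_taxes → escalate_schedule); contrapositively O(~escalate_schedule → pay_taxes). Since O(~escalate_schedule) holds, K gives O(pay_taxes).
The contrapositive of premise 3 (O(~anonymize_statement → ~pay_taxes)) is O(pay_taxes → anonymize_statement), and O(pay_taxes) is already established, so O(anonymize_statement).
So O(anonymize_statement) holds — anonymize_statement is obligatory. None of the other listed options is made obligatory by any chain of premises.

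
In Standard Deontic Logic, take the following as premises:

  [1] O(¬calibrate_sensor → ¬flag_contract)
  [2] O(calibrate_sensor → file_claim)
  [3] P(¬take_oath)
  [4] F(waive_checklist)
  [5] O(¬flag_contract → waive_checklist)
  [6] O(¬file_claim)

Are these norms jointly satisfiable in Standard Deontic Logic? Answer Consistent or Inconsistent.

F(waive_checklist) at premise 4 means O(¬waive_checklist).
The contrapositive of premise 5 (O(¬flag_contract → waive_checklist)) is O(¬waive_checklist → flag_contract), and O(¬waive_checklist) is already established, so O(flag_contract).
The contrapositive of premise 1 (O(¬calibrate_sensor → ¬flag_contract)) is O(flag_contract → calibrate_sensor), and O(flag_contract) is already established, so O(calibrate_sensor).
With premise 2, O(calibrate_sensor → file_claim), the K-axiom yields O(file_claim).
Yet premise 6 states O(¬file_claim).
We now have both O(file_claim) and O(¬file_claim) — file_claim is simultaneously obligatory and forbidden, violating the D-axiom.

Inconsistent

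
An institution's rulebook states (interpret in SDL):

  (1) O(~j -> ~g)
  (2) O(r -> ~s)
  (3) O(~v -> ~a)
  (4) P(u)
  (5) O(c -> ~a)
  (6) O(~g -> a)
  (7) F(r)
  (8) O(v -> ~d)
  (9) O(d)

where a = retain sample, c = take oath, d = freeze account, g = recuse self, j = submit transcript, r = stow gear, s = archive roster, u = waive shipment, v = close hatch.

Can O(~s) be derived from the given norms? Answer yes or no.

No

Premise 2 is O(r -> ~s), but O(r) is not derivable from the premises, so it does not yield O(~s).
No other premise forces O(~s). An ideal world satisfying every premise can still have ~s false, so O(~s) is not derivable.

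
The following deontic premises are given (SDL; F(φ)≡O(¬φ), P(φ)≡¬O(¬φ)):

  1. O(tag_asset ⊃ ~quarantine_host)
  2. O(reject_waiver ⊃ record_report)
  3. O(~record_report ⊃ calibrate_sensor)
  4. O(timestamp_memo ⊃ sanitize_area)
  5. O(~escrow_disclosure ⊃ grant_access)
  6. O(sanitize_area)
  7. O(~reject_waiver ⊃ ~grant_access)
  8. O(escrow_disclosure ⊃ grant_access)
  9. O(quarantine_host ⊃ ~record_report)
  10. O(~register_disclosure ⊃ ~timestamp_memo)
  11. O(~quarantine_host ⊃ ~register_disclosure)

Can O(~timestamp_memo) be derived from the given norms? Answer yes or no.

Yes

Premises 5 and 8 are O(~escrow_disclosure ⊃ grant_access) and O(escrow_disclosure ⊃ grant_access); every ideal world satisfies ~escrow_disclosure or escrow_disclosure, so in either case grant_access holds — hence O(grant_access).
The contrapositive of premise 7 (O(~reject_waiver ⊃ ~grant_access)) is O(grant_access ⊃ reject_waiver), and O(grant_access) is already established, so O(reject_waiver).
Applying K to premise 2 (O(reject_waiver ⊃ record_report)) and O(reject_waiver) yields O(record_report).
The contrapositive of premise 9 (O(quarantine_host ⊃ ~record_report)) is O(record_report ⊃ ~quarantine_host), and O(record_report) is already established, so O(~quarantine_host).
From O(~quarantine_host) and premise 11, O(~quarantine_host ⊃ ~register_disclosure), we obtain O(~register_disclosure).
With premise 10, O(~register_disclosure ⊃ ~timestamp_memo), the K-axiom yields O(~timestamp_memo).
Premises 1, 3, 4, 6 do not contribute to this derivation.
So O(~timestamp_memo) follows.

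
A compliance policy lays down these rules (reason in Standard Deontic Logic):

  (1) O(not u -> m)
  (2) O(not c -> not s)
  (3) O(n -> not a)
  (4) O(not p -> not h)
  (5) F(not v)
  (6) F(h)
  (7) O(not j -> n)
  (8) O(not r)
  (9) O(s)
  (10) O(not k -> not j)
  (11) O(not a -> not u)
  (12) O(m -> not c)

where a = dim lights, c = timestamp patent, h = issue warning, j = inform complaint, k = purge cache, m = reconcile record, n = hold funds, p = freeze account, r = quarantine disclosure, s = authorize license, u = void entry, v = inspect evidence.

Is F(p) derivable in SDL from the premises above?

Premise 4 is O(not p -> not h); even if O(not h) held, inferring O(not p) would be affirming the consequent — invalid.
No other premise forces O(not p). An ideal world satisfying every premise can still have p true, so F(p) is not derivable.

No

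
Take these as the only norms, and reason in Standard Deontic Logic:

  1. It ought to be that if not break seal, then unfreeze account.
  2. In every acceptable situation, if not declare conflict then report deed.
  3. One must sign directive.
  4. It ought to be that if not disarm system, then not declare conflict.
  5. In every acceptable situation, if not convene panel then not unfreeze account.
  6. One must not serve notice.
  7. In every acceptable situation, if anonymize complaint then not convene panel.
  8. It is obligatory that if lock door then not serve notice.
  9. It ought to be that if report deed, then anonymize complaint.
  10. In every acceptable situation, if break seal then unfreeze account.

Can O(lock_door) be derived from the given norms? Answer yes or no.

Premise 8 is O(lock_door → ¬serve_notice); even if O(¬serve_notice) held, inferring O(lock_door) would be affirming the consequent — invalid.
No other premise forces O(lock_door). An ideal world satisfying every premise can still have lock_door false, so O(lock_door) is not derivable.

No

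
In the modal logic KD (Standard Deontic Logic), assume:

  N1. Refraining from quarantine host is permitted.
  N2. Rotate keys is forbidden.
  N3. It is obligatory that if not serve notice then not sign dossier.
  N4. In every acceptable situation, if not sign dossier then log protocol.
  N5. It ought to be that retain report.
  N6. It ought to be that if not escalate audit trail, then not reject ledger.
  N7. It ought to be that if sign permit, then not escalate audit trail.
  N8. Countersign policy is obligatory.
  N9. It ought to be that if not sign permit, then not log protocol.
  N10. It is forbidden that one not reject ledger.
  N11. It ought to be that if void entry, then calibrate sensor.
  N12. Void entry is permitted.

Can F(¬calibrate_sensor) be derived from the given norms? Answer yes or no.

No

Premise 11 is O(void_entry → calibrate_sensor), but O(void_entry) is not derivable from the premises (the permission P(void_entry) asserts only ¬O(¬void_entry), not O(void_entry)), so it does not yield O(calibrate_sensor).
No other premise forces O(calibrate_sensor). An ideal world satisfying every premise can still have ¬calibrate_sensor true, so F(¬calibrate_sensor) is not derivable.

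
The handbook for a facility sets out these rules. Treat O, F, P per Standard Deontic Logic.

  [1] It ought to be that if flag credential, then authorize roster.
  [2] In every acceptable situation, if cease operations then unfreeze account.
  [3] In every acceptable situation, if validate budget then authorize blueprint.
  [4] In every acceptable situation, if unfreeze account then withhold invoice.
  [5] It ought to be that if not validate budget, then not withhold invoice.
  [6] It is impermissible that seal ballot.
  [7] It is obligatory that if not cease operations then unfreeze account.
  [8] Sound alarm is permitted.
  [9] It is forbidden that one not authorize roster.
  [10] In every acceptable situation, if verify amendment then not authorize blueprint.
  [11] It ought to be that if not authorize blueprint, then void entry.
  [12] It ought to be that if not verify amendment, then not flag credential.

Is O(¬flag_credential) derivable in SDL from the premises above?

Premises 2 and 7 cover both cases: O(cease_operations → unfreeze_account) and O(¬cease_operations → unfreeze_account). Since cease_operations ∨ ¬cease_operations is a tautology, O(unfreeze_account) follows.
With premise 4, O(unfreeze_account → withhold_invoice), the K-axiom yields O(withhold_invoice).
The contrapositive of premise 5 (O(¬validate_budget → ¬withhold_invoice)) is O(withhold_invoice → validate_budget), and O(withhold_invoice) is already established, so O(validate_budget).
Applying K to premise 3 (O(validate_budget → authorize_blueprint)) and O(validate_budget) yields O(authorize_blueprint).
Premise 10, O(verify_amendment → ¬authorize_blueprint), contraposes to O(authorize_blueprint → ¬verify_amendment); with O(authorize_blueprint) we get O(¬verify_amendment).
With premise 12, O(¬verify_amendment → ¬flag_credential), the K-axiom yields O(¬flag_credential).
Premises 1, 6, 8, 9, 11 do not contribute to this derivation.
So O(¬flag_credential) follows.

Yes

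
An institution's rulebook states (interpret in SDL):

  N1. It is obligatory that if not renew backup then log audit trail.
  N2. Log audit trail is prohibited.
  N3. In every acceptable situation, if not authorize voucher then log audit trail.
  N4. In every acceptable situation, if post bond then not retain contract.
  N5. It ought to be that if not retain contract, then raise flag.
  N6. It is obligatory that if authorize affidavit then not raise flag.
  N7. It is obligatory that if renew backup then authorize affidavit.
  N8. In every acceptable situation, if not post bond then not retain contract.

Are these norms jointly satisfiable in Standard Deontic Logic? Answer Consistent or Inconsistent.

Inconsistent

Premises 4 and 8 are O(post_bond → ¬retain_contract) and O(¬post_bond → ¬retain_contract); every ideal world satisfies post_bond or ¬post_bond, so in either case ¬retain_contract holds — hence O(¬retain_contract).
Applying K to premise 5 (O(¬retain_contract → raise_flag)) and O(¬retain_contract) yields O(raise_flag).
Premise 6, O(authorize_affidavit → ¬raise_flag), contraposes to O(raise_flag → ¬authorize_affidavit); with O(raise_flag) we get O(¬authorize_affidavit).
Premise 7 is O(renew_backup → authorize_affidavit); contrapositively O(¬authorize_affidavit → ¬renew_backup). Since O(¬authorize_affidavit) holds, K gives O(¬renew_backup).
From O(¬renew_backup) and premise 1, O(¬renew_backup → log_audit_trail), we obtain O(log_audit_trail).
But premise 2, F(log_audit_trail), means O(¬log_audit_trail).
We now have both O(log_audit_trail) and O(¬log_audit_trail) — log_audit_trail is simultaneously obligatory and forbidden, violating the D-axiom.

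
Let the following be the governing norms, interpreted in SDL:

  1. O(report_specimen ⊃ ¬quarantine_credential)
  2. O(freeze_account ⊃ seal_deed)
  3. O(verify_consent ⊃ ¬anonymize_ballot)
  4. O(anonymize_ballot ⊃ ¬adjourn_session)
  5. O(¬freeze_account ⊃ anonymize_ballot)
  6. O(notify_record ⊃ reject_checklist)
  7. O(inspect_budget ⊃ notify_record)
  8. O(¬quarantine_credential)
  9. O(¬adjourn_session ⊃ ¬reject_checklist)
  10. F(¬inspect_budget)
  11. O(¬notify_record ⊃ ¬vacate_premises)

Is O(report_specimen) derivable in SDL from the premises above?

Premise 1 is O(report_specimen ⊃ ¬quarantine_credential); even if O(¬quarantine_credential) held, inferring O(report_specimen) would be affirming the consequent — invalid.
No other premise forces O(report_specimen). An ideal world satisfying every premise can still have report_specimen false, so O(report_specimen) is not derivable.

No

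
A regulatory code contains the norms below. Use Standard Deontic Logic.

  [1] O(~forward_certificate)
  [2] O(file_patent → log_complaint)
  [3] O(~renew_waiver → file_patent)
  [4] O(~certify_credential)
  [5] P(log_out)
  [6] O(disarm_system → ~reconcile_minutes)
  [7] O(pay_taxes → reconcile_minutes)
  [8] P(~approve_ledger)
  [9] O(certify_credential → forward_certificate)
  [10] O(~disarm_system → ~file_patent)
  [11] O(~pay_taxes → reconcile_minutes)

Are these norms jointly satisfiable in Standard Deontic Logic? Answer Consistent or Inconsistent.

Consistent

Premise 9 is O(certify_credential → forward_certificate), but O(certify_credential) is not derivable from the premises, so it does not yield O(forward_certificate).
So O(forward_certificate) is not derivable, and the apparent clash with O(~forward_certificate) does not arise.
A world satisfying every obligation exists (e.g. approve_ledger=false, certify_credential=false, disarm_system=false, file_patent=false, forward_certificate=false, log_complaint=false, log_out=false, pay_taxes=false, reconcile_minutes=true, renew_waiver=true); no atom is both obligatory and forbidden, so the set is consistent.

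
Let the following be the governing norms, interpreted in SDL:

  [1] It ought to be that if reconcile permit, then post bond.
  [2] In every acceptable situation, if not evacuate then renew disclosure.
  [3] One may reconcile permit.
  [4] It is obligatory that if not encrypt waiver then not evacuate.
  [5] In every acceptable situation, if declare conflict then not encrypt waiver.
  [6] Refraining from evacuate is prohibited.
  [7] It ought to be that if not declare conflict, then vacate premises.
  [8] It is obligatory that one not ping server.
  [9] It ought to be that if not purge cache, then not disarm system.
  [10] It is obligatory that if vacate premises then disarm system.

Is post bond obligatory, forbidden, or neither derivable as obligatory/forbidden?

Neither

Premise 1 is O(reconcile_permit → post_bond), but O(reconcile_permit) is not derivable from the premises (the permission P(reconcile_permit) asserts only ¬O(¬reconcile_permit), not O(reconcile_permit)), so it does not yield O(post_bond).
No premise or chain of K-axiom applications forces O(post_bond), and none forces O(¬post_bond). So post_bond is neither obligatory nor forbidden under these norms.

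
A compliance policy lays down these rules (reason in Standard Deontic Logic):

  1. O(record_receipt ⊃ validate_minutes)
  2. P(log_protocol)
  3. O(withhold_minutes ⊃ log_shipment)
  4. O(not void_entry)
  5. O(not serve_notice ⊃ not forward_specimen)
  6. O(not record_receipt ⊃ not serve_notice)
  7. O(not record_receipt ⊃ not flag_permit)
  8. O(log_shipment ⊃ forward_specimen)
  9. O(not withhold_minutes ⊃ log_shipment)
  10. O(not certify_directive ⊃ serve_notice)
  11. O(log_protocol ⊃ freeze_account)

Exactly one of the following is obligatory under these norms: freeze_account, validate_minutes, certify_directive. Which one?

validate_minutes

Premises 3 and 9 cover both cases: O(withhold_minutes ⊃ log_shipment) and O(not withhold_minutes ⊃ log_shipment). Since withhold_minutes ∨ not withhold_minutes is a tautology, O(log_shipment) follows.
Premise 8 is O(log_shipment ⊃ forward_specimen); since O(log_shipment), deontic closure gives O(forward_specimen).
Premise 5, O(not serve_notice ⊃ not forward_specimen), contraposes to O(forward_specimen ⊃ serve_notice); with O(forward_specimen) we get O(serve_notice).
Premise 6 is O(not record_receipt ⊃ not serve_notice); contrapositively O(serve_notice ⊃ record_receipt). Since O(serve_notice) holds, K gives O(record_receipt).
With premise 1, O(record_receipt ⊃ validate_minutes), the K-axiom yields O(validate_minutes).
So O(validate_minutes) holds — validate_minutes is obligatory. None of the other listed options is made obligatory by any chain of premises.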